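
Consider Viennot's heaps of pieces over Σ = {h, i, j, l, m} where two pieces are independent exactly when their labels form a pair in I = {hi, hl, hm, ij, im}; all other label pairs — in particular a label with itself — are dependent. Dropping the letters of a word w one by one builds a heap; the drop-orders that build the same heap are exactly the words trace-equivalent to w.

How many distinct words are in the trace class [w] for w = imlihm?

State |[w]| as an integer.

24

#0=i has no predecessor
#1=m has no predecessor
#2=l depends on [0:i, 1:m]
#3=i depends on [2:l]
#4=h has no predecessor
#5=m depends on [2:l]
sources: [0:i, 1:m, 4:h]
N(rest) = Σ N(rest − s) over sources s of rest; N(one piece) = 1:
  size 1 → [3]=1  [4]=1  [5]=1
  size 2 → [3,4]=2  [3,5]=2  [4,5]=2
  size 3 → [2,3,5]=2  [3,4,5]=6
  size 4 → [0,2,3,5]=2  [1,2,3,5]=2  [2,3,4,5]=8
  first=0(i) contributes 10
  first=1(m) contributes 10
  first=4(h) contributes 4
|[w]| = 24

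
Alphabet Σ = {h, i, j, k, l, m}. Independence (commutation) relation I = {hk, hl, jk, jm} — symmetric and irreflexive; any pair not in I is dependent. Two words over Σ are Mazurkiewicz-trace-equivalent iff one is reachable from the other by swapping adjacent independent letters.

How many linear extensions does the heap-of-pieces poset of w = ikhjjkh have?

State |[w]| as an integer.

piece 0:i — minimal
piece 1:k rests on {0:i}
piece 2:h rests on {0:i}
piece 3:j rests on {2:h}
piece 4:j rests on {3:j}
piece 5:k rests on {1:k}
piece 6:h rests on {4:j}
minimal pieces: {0:i}
ways to finish when only these pieces remain (= sum over removing one remaining piece with nothing left below it):
  1 left: {5}→1  {6}→1
  2 left: {1,5}→1  {4,6}→1  {5,6}→2
  3 left: {1,5,6}→3  {3,4,6}→1  {4,5,6}→3
  4 left: {1,4,5,6}→6  {2,3,4,6}→1  {3,4,5,6}→4
  5 left: {1,3,4,5,6}→10  {2,3,4,5,6}→5
  placing 0:i first → 15 extensions

15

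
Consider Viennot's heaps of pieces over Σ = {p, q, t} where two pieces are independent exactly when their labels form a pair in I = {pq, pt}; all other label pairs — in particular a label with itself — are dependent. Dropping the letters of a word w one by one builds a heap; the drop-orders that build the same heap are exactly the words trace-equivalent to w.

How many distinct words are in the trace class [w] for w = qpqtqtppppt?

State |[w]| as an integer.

drop 0:q onto floor
drop 1:p onto floor
drop 2:q onto {0:q}
drop 3:t onto {2:q}
drop 4:q onto {3:t}
drop 5:t onto {4:q}
drop 6:p onto {1:p}
drop 7:p onto {6:p}
drop 8:p onto {7:p}
drop 9:p onto {8:p}
drop 10:t onto {5:t}
ground layer = {0:q, 1:p}
drop-orders for the pieces not yet dropped (sum over which currently-grounded one goes next):
  1 to go: {9} 1  {10} 1
  2 to go: {5,10} 1  {8,9} 1  {9,10} 2
  3 to go: {4,5,10} 1  {5,9,10} 3  {7,8,9} 1  {8,9,10} 3
  4 to go: {3,4,5,10} 1  {4,5,9,10} 4  {5,8,9,10} 6  {6,7,8,9} 1  {7,8,9,10} 4
  5 to go: {1,6,7,8,9} 1  {2,3,4,5,10} 1  {3,4,5,9,10} 5  {4,5,8,9,10} 10  {5,7,8,9,10} 10  {6,7,8,9,10} 5
  6 to go: {0,2,3,4,5,10} 1  {1,6,7,8,9,10} 6  {2,3,4,5,9,10} 6  {3,4,5,8,9,10} 15  {4,5,7,8,9,10} 20  {5,6,7,8,9,10} 15
  7 to go: {0,2,3,4,5,9,10} 7  {1,5,6,7,8,9,10} 21  {2,3,4,5,8,9,10} 21  {3,4,5,7,8,9,10} 35  {4,5,6,7,8,9,10} 35
  8 to go: {0,2,3,4,5,8,9,10} 28  {1,4,5,6,7,8,9,10} 56  {2,3,4,5,7,8,9,10} 56  {3,4,5,6,7,8,9,10} 70
  9 to go: {0,2,3,4,5,7,8,9,10} 84  {1,3,4,5,6,7,8,9,10} 126  {2,3,4,5,6,7,8,9,10} 126
  if 0:q drops first: 252 orders
  if 1:p drops first: 210 orders
heap linearizations: 462

462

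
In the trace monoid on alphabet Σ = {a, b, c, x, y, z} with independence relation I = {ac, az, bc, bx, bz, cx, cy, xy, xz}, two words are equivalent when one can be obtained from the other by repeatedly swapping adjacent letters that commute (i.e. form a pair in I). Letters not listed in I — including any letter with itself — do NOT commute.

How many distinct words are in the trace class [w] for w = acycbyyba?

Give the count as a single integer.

piece 0:a — minimal
piece 1:c — minimal
piece 2:y rests on {0:a}
piece 3:c rests on {1:c}
piece 4:b rests on {2:y}
piece 5:y rests on {4:b}
piece 6:y rests on {5:y}
piece 7:b rests on {6:y}
piece 8:a rests on {7:b}
minimal pieces: {0:a, 1:c}
ways to finish when only these pieces remain (= sum over removing one remaining piece with nothing left below it):
  1 left: {3}→1  {8}→1
  2 left: {1,3}→1  {3,8}→2  {7,8}→1
  3 left: {1,3,8}→3  {3,7,8}→3  {6,7,8}→1
  4 left: {1,3,7,8}→6  {3,6,7,8}→4  {5,6,7,8}→1
  5 left: {1,3,6,7,8}→10  {3,5,6,7,8}→5  {4,5,6,7,8}→1
  6 left: {1,3,5,6,7,8}→15  {2,4,5,6,7,8}→1  {3,4,5,6,7,8}→6
  7 left: {0,2,4,5,6,7,8}→1  {1,3,4,5,6,7,8}→21  {2,3,4,5,6,7,8}→7
  placing 0:a first → 28 extensions
  placing 1:c first → 8 extensions
total linear extensions = 36

36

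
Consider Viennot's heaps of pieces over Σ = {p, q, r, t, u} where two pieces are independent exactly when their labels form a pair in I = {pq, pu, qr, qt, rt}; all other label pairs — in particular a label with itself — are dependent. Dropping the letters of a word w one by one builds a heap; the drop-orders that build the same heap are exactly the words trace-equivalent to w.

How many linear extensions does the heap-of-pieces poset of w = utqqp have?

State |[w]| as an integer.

#0=u has no predecessor
#1=t depends on [0:u]
#2=q depends on [0:u]
#3=q depends on [2:q]
#4=p depends on [1:t]
sources: [0:u]
N(rest) = Σ N(rest − s) over sources s of rest; N(one piece) = 1:
  size 1 → [3]=1  [4]=1
  size 2 → [1,4]=1  [2,3]=1  [3,4]=2
  size 3 → [1,3,4]=3  [2,3,4]=3
  first=0(u) contributes 6

6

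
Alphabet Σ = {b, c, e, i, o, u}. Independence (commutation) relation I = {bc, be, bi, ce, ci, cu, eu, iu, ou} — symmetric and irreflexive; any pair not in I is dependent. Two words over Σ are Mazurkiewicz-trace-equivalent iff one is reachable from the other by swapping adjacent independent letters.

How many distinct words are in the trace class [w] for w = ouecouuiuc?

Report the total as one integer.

840

#0=o has no predecessor
#1=u has no predecessor
#2=e depends on [0:o]
#3=c depends on [0:o]
#4=o depends on [2:e, 3:c]
#5=u depends on [1:u]
#6=u depends on [5:u]
#7=i depends on [4:o]
#8=u depends on [6:u]
#9=c depends on [4:o]
sources: [0:o, 1:u]
N(rest) = Σ N(rest − s) over sources s of rest; N(one piece) = 1:
  size 1 → [7]=1  [8]=1  [9]=1
  size 2 → [6,8]=1  [7,8]=2  [7,9]=2  [8,9]=2
  size 3 → [4,7,9]=2  [5,6,8]=1  [6,7,8]=3  [6,8,9]=3  [7,8,9]=6
  size 4 → [1,5,6,8]=1  [2,4,7,9]=2  [3,4,7,9]=2  [4,7,8,9]=8  [5,6,7,8]=4  [5,6,8,9]=4  [6,7,8,9]=12
  size 5 → [1,5,6,7,8]=5  [1,5,6,8,9]=5  [2,3,4,7,9]=4  [2,4,7,8,9]=10  [3,4,7,8,9]=10  [4,6,7,8,9]=20  [5,6,7,8,9]=20
  size 6 → [0,2,3,4,7,9]=4  [1,5,6,7,8,9]=30  [2,3,4,7,8,9]=24  [2,4,6,7,8,9]=30  [3,4,6,7,8,9]=30  [4,5,6,7,8,9]=40
  size 7 → [0,2,3,4,7,8,9]=28  [1,4,5,6,7,8,9]=70  [2,3,4,6,7,8,9]=84  [2,4,5,6,7,8,9]=70  [3,4,5,6,7,8,9]=70
  size 8 → [0,2,3,4,6,7,8,9]=112  [1,2,4,5,6,7,8,9]=140  [1,3,4,5,6,7,8,9]=140  [2,3,4,5,6,7,8,9]=224
  first=0(o) contributes 504
  first=1(u) contributes 336
|[w]| = 840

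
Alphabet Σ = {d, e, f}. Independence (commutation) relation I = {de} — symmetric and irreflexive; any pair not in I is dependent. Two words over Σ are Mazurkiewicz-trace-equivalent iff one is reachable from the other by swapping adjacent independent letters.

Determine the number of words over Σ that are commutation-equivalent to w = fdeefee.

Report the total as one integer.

drop 0:f onto floor
drop 1:d onto {0:f}
drop 2:e onto {0:f}
drop 3:e onto {2:e}
drop 4:f onto {1:d, 3:e}
drop 5:e onto {4:f}
drop 6:e onto {5:e}
ground layer = {0:f}
drop-orders for the pieces not yet dropped (sum over which currently-grounded one goes next):
  1 to go: {6} 1
  2 to go: {5,6} 1
  3 to go: {4,5,6} 1
  4 to go: {1,4,5,6} 1  {3,4,5,6} 1
  5 to go: {1,3,4,5,6} 2  {2,3,4,5,6} 1
  if 0:f drops first: 3 orders

3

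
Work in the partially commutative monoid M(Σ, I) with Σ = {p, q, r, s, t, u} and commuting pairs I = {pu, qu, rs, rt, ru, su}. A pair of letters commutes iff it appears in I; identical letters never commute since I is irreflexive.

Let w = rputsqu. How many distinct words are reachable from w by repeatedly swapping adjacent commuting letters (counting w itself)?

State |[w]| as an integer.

9

piece 0:r — minimal
piece 1:p rests on {0:r}
piece 2:u — minimal
piece 3:t rests on {1:p, 2:u}
piece 4:s rests on {3:t}
piece 5:q rests on {4:s}
piece 6:u rests on {3:t}
minimal pieces: {0:r, 2:u}
ways to finish when only these pieces remain (= sum over removing one remaining piece with nothing left below it):
  1 left: {5}→1  {6}→1
  2 left: {4,5}→1  {5,6}→2
  3 left: {4,5,6}→3
  4 left: {3,4,5,6}→3
  5 left: {1,3,4,5,6}→3  {2,3,4,5,6}→3
  placing 0:r first → 6 extensions
  placing 2:u first → 3 extensions
total linear extensions = 9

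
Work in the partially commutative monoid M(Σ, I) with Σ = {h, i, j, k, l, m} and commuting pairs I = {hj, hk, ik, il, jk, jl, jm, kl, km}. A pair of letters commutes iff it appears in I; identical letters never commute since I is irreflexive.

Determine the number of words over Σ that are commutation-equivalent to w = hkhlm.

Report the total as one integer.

#0=h has no predecessor
#1=k has no predecessor
#2=h depends on [0:h]
#3=l depends on [2:h]
#4=m depends on [3:l]
sources: [0:h, 1:k]
N(rest) = Σ N(rest − s) over sources s of rest; N(one piece) = 1:
  size 1 → [1]=1  [4]=1
  size 2 → [1,4]=2  [3,4]=1
  size 3 → [1,3,4]=3  [2,3,4]=1
  first=0(h) contributes 4
  first=1(k) contributes 1
|[w]| = 5

5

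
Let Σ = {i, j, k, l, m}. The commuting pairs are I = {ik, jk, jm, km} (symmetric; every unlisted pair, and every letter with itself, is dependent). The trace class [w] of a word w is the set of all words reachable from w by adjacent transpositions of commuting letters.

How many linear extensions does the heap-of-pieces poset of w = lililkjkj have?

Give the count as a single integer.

piece 0:l — minimal
piece 1:i rests on {0:l}
piece 2:l rests on {1:i}
piece 3:i rests on {2:l}
piece 4:l rests on {3:i}
piece 5:k rests on {4:l}
piece 6:j rests on {4:l}
piece 7:k rests on {5:k}
piece 8:j rests on {6:j}
minimal pieces: {0:l}
ways to finish when only these pieces remain (= sum over removing one remaining piece with nothing left below it):
  1 left: {7}→1  {8}→1
  2 left: {5,7}→1  {6,8}→1  {7,8}→2
  3 left: {5,7,8}→3  {6,7,8}→3
  4 left: {5,6,7,8}→6
  5 left: {4,5,6,7,8}→6
  6 left: {3,4,5,6,7,8}→6
  7 left: {2,3,4,5,6,7,8}→6
  placing 0:l first → 6 extensions

6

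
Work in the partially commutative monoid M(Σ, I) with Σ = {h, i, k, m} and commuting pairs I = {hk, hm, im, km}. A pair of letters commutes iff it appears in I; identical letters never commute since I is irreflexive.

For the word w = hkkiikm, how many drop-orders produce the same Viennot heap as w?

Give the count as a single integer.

#0=h has no predecessor
#1=k has no predecessor
#2=k depends on [1:k]
#3=i depends on [0:h, 2:k]
#4=i depends on [3:i]
#5=k depends on [4:i]
#6=m has no predecessor
sources: [0:h, 1:k, 6:m]
N(rest) = Σ N(rest − s) over sources s of rest; N(one piece) = 1:
  size 1 → [5]=1  [6]=1
  size 2 → [4,5]=1  [5,6]=2
  size 3 → [3,4,5]=1  [4,5,6]=3
  size 4 → [0,3,4,5]=1  [2,3,4,5]=1  [3,4,5,6]=4
  size 5 → [0,2,3,4,5]=2  [0,3,4,5,6]=5  [1,2,3,4,5]=1  [2,3,4,5,6]=5
  first=0(h) contributes 6
  first=1(k) contributes 12
  first=6(m) contributes 3
|[w]| = 21

21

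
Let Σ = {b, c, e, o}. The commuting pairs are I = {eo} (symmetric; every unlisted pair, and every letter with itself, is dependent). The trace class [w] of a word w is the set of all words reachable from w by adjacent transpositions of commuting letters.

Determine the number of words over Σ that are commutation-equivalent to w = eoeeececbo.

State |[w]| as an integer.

5

0(e) covers ∅
1(o) covers ∅
2(e) covers 0:e
3(e) covers 2:e
4(e) covers 3:e
5(c) covers 1:o, 4:e
6(e) covers 5:c
7(c) covers 6:e
8(b) covers 7:c
9(o) covers 8:b
floor of heap: 0:e, 1:o
completions by unplaced set U, small U first (add the entries for U minus each lowest piece of U):
  |U|=1: {9}:1
  |U|=2: {8,9}:1
  |U|=3: {7,8,9}:1
  |U|=4: {6,7,8,9}:1
  |U|=5: {5,6,7,8,9}:1
  |U|=6: {1,5,6,7,8,9}:1  {4,5,6,7,8,9}:1
  |U|=7: {1,4,5,6,7,8,9}:2  {3,4,5,6,7,8,9}:1
  |U|=8: {1,3,4,5,6,7,8,9}:3  {2,3,4,5,6,7,8,9}:1
  start at 0(e): 4
  start at 1(o): 1
sum over floor = 5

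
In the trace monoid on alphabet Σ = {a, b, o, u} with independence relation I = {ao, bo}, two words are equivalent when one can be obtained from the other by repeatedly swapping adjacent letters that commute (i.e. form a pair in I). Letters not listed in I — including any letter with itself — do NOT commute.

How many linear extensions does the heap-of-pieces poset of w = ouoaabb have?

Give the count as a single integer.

drop 0:o onto floor
drop 1:u onto {0:o}
drop 2:o onto {1:u}
drop 3:a onto {1:u}
drop 4:a onto {3:a}
drop 5:b onto {4:a}
drop 6:b onto {5:b}
ground layer = {0:o}
drop-orders for the pieces not yet dropped (sum over which currently-grounded one goes next):
  1 to go: {2} 1  {6} 1
  2 to go: {2,6} 2  {5,6} 1
  3 to go: {2,5,6} 3  {4,5,6} 1
  4 to go: {2,4,5,6} 4  {3,4,5,6} 1
  5 to go: {2,3,4,5,6} 5
  if 0:o drops first: 5 orders

5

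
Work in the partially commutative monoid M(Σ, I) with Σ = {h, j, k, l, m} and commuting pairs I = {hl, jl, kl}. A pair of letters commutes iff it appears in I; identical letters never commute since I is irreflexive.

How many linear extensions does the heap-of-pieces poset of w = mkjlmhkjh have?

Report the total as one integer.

#0=m has no predecessor
#1=k depends on [0:m]
#2=j depends on [1:k]
#3=l depends on [0:m]
#4=m depends on [2:j, 3:l]
#5=h depends on [4:m]
#6=k depends on [5:h]
#7=j depends on [6:k]
#8=h depends on [7:j]
sources: [0:m]
N(rest) = Σ N(rest − s) over sources s of rest; N(one piece) = 1:
  size 1 → [8]=1
  size 2 → [7,8]=1
  size 3 → [6,7,8]=1
  size 4 → [5,6,7,8]=1
  size 5 → [4,5,6,7,8]=1
  size 6 → [2,4,5,6,7,8]=1  [3,4,5,6,7,8]=1
  size 7 → [1,2,4,5,6,7,8]=1  [2,3,4,5,6,7,8]=2
  first=0(m) contributes 3

3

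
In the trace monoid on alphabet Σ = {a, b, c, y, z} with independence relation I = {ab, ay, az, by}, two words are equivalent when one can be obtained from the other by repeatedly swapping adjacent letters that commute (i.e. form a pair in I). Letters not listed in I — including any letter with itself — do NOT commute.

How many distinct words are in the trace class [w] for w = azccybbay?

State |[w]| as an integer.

drop 0:a onto floor
drop 1:z onto floor
drop 2:c onto {0:a, 1:z}
drop 3:c onto {2:c}
drop 4:y onto {3:c}
drop 5:b onto {3:c}
drop 6:b onto {5:b}
drop 7:a onto {3:c}
drop 8:y onto {4:y}
ground layer = {0:a, 1:z}
drop-orders for the pieces not yet dropped (sum over which currently-grounded one goes next):
  1 to go: {6} 1  {7} 1  {8} 1
  2 to go: {4,8} 1  {5,6} 1  {6,7} 2  {6,8} 2  {7,8} 2
  3 to go: {4,6,8} 3  {4,7,8} 3  {5,6,7} 3  {5,6,8} 3  {6,7,8} 6
  4 to go: {4,5,6,8} 6  {4,6,7,8} 12  {5,6,7,8} 12
  5 to go: {4,5,6,7,8} 30
  6 to go: {3,4,5,6,7,8} 30
  7 to go: {2,3,4,5,6,7,8} 30
  if 0:a drops first: 30 orders
  if 1:z drops first: 30 orders
heap linearizations: 60

60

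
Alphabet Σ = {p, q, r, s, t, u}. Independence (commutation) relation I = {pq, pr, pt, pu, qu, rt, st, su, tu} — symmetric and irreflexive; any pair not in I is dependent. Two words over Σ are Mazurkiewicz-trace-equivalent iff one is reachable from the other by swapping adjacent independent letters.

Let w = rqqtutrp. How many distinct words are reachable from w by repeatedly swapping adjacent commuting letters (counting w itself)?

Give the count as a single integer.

96

drop 0:r onto floor
drop 1:q onto {0:r}
drop 2:q onto {1:q}
drop 3:t onto {2:q}
drop 4:u onto {0:r}
drop 5:t onto {3:t}
drop 6:r onto {2:q, 4:u}
drop 7:p onto floor
ground layer = {0:r, 7:p}
drop-orders for the pieces not yet dropped (sum over which currently-grounded one goes next):
  1 to go: {5} 1  {6} 1  {7} 1
  2 to go: {3,5} 1  {4,6} 1  {5,6} 2  {5,7} 2  {6,7} 2
  3 to go: {3,5,6} 3  {3,5,7} 3  {4,5,6} 3  {4,6,7} 3  {5,6,7} 6
  4 to go: {2,3,5,6} 3  {3,4,5,6} 6  {3,5,6,7} 12  {4,5,6,7} 12
  5 to go: {1,2,3,5,6} 3  {2,3,4,5,6} 9  {2,3,5,6,7} 15  {3,4,5,6,7} 30
  6 to go: {1,2,3,4,5,6} 12  {1,2,3,5,6,7} 18  {2,3,4,5,6,7} 54
  if 0:r drops first: 84 orders
  if 7:p drops first: 12 orders
heap linearizations: 96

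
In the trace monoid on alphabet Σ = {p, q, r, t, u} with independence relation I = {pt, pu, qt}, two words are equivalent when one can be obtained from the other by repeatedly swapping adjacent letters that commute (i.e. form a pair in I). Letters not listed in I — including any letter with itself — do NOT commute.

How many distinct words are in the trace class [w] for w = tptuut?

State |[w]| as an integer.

6

#0=t has no predecessor
#1=p has no predecessor
#2=t depends on [0:t]
#3=u depends on [2:t]
#4=u depends on [3:u]
#5=t depends on [4:u]
sources: [0:t, 1:p]
N(rest) = Σ N(rest − s) over sources s of rest; N(one piece) = 1:
  size 1 → [1]=1  [5]=1
  size 2 → [1,5]=2  [4,5]=1
  size 3 → [1,4,5]=3  [3,4,5]=1
  size 4 → [1,3,4,5]=4  [2,3,4,5]=1
  first=0(t) contributes 5
  first=1(p) contributes 1
|[w]| = 6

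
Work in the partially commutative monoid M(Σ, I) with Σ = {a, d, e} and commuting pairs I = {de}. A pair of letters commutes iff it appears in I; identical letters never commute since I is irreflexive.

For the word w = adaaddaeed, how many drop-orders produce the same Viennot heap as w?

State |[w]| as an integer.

3

#0=a has no predecessor
#1=d depends on [0:a]
#2=a depends on [1:d]
#3=a depends on [2:a]
#4=d depends on [3:a]
#5=d depends on [4:d]
#6=a depends on [5:d]
#7=e depends on [6:a]
#8=e depends on [7:e]
#9=d depends on [6:a]
sources: [0:a]
N(rest) = Σ N(rest − s) over sources s of rest; N(one piece) = 1:
  size 1 → [8]=1  [9]=1
  size 2 → [7,8]=1  [8,9]=2
  size 3 → [7,8,9]=3
  size 4 → [6,7,8,9]=3
  size 5 → [5,6,7,8,9]=3
  size 6 → [4,5,6,7,8,9]=3
  size 7 → [3,4,5,6,7,8,9]=3
  size 8 → [2,3,4,5,6,7,8,9]=3
  first=0(a) contributes 3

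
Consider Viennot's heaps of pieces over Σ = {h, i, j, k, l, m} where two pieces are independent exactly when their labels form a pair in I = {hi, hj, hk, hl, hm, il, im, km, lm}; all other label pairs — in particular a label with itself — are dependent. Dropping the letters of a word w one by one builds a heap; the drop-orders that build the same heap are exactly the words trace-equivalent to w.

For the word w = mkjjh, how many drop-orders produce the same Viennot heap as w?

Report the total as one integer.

#0=m has no predecessor
#1=k has no predecessor
#2=j depends on [0:m, 1:k]
#3=j depends on [2:j]
#4=h has no predecessor
sources: [0:m, 1:k, 4:h]
N(rest) = Σ N(rest − s) over sources s of rest; N(one piece) = 1:
  size 1 → [3]=1  [4]=1
  size 2 → [2,3]=1  [3,4]=2
  size 3 → [0,2,3]=1  [1,2,3]=1  [2,3,4]=3
  first=0(m) contributes 4
  first=1(k) contributes 4
  first=4(h) contributes 2
|[w]| = 10

10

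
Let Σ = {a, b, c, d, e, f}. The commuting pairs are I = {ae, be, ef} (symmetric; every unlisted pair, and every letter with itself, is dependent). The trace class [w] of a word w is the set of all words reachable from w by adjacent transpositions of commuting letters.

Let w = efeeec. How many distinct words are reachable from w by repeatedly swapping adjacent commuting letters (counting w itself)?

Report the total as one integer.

5

0(e) covers ∅
1(f) covers ∅
2(e) covers 0:e
3(e) covers 2:e
4(e) covers 3:e
5(c) covers 1:f, 4:e
floor of heap: 0:e, 1:f
completions by unplaced set U, small U first (add the entries for U minus each lowest piece of U):
  |U|=1: {5}:1
  |U|=2: {1,5}:1  {4,5}:1
  |U|=3: {1,4,5}:2  {3,4,5}:1
  |U|=4: {1,3,4,5}:3  {2,3,4,5}:1
  start at 0(e): 4
  start at 1(f): 1
sum over floor = 5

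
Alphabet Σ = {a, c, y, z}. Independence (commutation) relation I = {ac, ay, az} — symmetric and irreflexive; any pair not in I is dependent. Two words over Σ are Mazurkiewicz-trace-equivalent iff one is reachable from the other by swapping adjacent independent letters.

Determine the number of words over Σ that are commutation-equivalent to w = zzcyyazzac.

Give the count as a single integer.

45

#0=z has no predecessor
#1=z depends on [0:z]
#2=c depends on [1:z]
#3=y depends on [2:c]
#4=y depends on [3:y]
#5=a has no predecessor
#6=z depends on [4:y]
#7=z depends on [6:z]
#8=a depends on [5:a]
#9=c depends on [7:z]
sources: [0:z, 5:a]
N(rest) = Σ N(rest − s) over sources s of rest; N(one piece) = 1:
  size 1 → [8]=1  [9]=1
  size 2 → [5,8]=1  [7,9]=1  [8,9]=2
  size 3 → [5,8,9]=3  [6,7,9]=1  [7,8,9]=3
  size 4 → [4,6,7,9]=1  [5,7,8,9]=6  [6,7,8,9]=4
  size 5 → [3,4,6,7,9]=1  [4,6,7,8,9]=5  [5,6,7,8,9]=10
  size 6 → [2,3,4,6,7,9]=1  [3,4,6,7,8,9]=6  [4,5,6,7,8,9]=15
  size 7 → [1,2,3,4,6,7,9]=1  [2,3,4,6,7,8,9]=7  [3,4,5,6,7,8,9]=21
  size 8 → [0,1,2,3,4,6,7,9]=1  [1,2,3,4,6,7,8,9]=8  [2,3,4,5,6,7,8,9]=28
  first=0(z) contributes 36
  first=5(a) contributes 9
|[w]| = 45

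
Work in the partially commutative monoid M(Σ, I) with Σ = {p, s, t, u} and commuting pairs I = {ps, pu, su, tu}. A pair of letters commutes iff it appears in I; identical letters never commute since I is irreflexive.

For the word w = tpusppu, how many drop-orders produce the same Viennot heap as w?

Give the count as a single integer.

84

#0=t has no predecessor
#1=p depends on [0:t]
#2=u has no predecessor
#3=s depends on [0:t]
#4=p depends on [1:p]
#5=p depends on [4:p]
#6=u depends on [2:u]
sources: [0:t, 2:u]
N(rest) = Σ N(rest − s) over sources s of rest; N(one piece) = 1:
  size 1 → [3]=1  [5]=1  [6]=1
  size 2 → [2,6]=1  [3,5]=2  [3,6]=2  [4,5]=1  [5,6]=2
  size 3 → [1,4,5]=1  [2,3,6]=3  [2,5,6]=3  [3,4,5]=3  [3,5,6]=6  [4,5,6]=3
  size 4 → [1,3,4,5]=4  [1,4,5,6]=4  [2,3,5,6]=12  [2,4,5,6]=6  [3,4,5,6]=12
  size 5 → [0,1,3,4,5]=4  [1,2,4,5,6]=10  [1,3,4,5,6]=20  [2,3,4,5,6]=30
  first=0(t) contributes 60
  first=2(u) contributes 24
|[w]| = 84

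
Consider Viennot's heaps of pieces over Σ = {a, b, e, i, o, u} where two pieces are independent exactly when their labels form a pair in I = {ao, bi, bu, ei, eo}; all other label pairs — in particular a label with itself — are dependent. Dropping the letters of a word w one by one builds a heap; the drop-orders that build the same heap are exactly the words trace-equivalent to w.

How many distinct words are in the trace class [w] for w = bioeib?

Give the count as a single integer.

12

#0=b has no predecessor
#1=i has no predecessor
#2=o depends on [0:b, 1:i]
#3=e depends on [0:b]
#4=i depends on [2:o]
#5=b depends on [2:o, 3:e]
sources: [0:b, 1:i]
N(rest) = Σ N(rest − s) over sources s of rest; N(one piece) = 1:
  size 1 → [4]=1  [5]=1
  size 2 → [3,5]=1  [4,5]=2
  size 3 → [2,4,5]=2  [3,4,5]=3
  size 4 → [1,2,4,5]=2  [2,3,4,5]=5
  first=0(b) contributes 7
  first=1(i) contributes 5
|[w]| = 12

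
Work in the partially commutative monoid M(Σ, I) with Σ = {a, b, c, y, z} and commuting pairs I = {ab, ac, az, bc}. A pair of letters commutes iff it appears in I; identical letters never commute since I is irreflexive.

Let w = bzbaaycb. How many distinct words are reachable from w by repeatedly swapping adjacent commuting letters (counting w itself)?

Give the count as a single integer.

drop 0:b onto floor
drop 1:z onto {0:b}
drop 2:b onto {1:z}
drop 3:a onto floor
drop 4:a onto {3:a}
drop 5:y onto {2:b, 4:a}
drop 6:c onto {5:y}
drop 7:b onto {5:y}
ground layer = {0:b, 3:a}
drop-orders for the pieces not yet dropped (sum over which currently-grounded one goes next):
  1 to go: {6} 1  {7} 1
  2 to go: {6,7} 2
  3 to go: {5,6,7} 2
  4 to go: {2,5,6,7} 2  {4,5,6,7} 2
  5 to go: {1,2,5,6,7} 2  {2,4,5,6,7} 4  {3,4,5,6,7} 2
  6 to go: {0,1,2,5,6,7} 2  {1,2,4,5,6,7} 6  {2,3,4,5,6,7} 6
  if 0:b drops first: 12 orders
  if 3:a drops first: 8 orders
heap linearizations: 20

20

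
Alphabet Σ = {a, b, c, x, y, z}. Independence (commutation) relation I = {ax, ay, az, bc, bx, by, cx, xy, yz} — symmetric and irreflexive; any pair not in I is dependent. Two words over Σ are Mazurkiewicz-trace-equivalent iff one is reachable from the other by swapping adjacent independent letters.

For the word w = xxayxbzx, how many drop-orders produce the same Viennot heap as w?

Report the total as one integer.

drop 0:x onto floor
drop 1:x onto {0:x}
drop 2:a onto floor
drop 3:y onto floor
drop 4:x onto {1:x}
drop 5:b onto {2:a}
drop 6:z onto {4:x, 5:b}
drop 7:x onto {6:z}
ground layer = {0:x, 2:a, 3:y}
drop-orders for the pieces not yet dropped (sum over which currently-grounded one goes next):
  1 to go: {3} 1  {7} 1
  2 to go: {3,7} 2  {6,7} 1
  3 to go: {3,6,7} 3  {4,6,7} 1  {5,6,7} 1
  4 to go: {1,4,6,7} 1  {2,5,6,7} 1  {3,4,6,7} 4  {3,5,6,7} 4  {4,5,6,7} 2
  5 to go: {0,1,4,6,7} 1  {1,3,4,6,7} 5  {1,4,5,6,7} 3  {2,3,5,6,7} 5  {2,4,5,6,7} 3  {3,4,5,6,7} 10
  6 to go: {0,1,3,4,6,7} 6  {0,1,4,5,6,7} 4  {1,2,4,5,6,7} 6  {1,3,4,5,6,7} 18  {2,3,4,5,6,7} 18
  if 0:x drops first: 42 orders
  if 2:a drops first: 28 orders
  if 3:y drops first: 10 orders
heap linearizations: 80

80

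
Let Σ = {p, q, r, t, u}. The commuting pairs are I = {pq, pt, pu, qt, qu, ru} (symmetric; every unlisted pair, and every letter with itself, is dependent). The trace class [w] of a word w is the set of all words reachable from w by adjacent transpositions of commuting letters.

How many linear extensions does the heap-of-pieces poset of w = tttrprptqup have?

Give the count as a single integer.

30

piece 0:t — minimal
piece 1:t rests on {0:t}
piece 2:t rests on {1:t}
piece 3:r rests on {2:t}
piece 4:p rests on {3:r}
piece 5:r rests on {4:p}
piece 6:p rests on {5:r}
piece 7:t rests on {5:r}
piece 8:q rests on {5:r}
piece 9:u rests on {7:t}
piece 10:p rests on {6:p}
minimal pieces: {0:t}
ways to finish when only these pieces remain (= sum over removing one remaining piece with nothing left below it):
  1 left: {8}→1  {9}→1  {10}→1
  2 left: {6,10}→1  {7,9}→1  {8,9}→2  {8,10}→2  {9,10}→2
  3 left: {6,8,10}→3  {6,9,10}→3  {7,8,9}→3  {7,9,10}→3  {8,9,10}→6
  4 left: {6,7,9,10}→6  {6,8,9,10}→12  {7,8,9,10}→12
  5 left: {6,7,8,9,10}→30
  6 left: {5,6,7,8,9,10}→30
  7 left: {4,5,6,7,8,9,10}→30
  8 left: {3,4,5,6,7,8,9,10}→30
  9 left: {2,3,4,5,6,7,8,9,10}→30
  placing 0:t first → 30 extensions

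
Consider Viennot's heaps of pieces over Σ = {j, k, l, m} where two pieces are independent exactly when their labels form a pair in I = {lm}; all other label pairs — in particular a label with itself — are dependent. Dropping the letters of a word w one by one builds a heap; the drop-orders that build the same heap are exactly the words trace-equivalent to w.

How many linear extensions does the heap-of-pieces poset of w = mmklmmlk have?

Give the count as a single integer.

6

piece 0:m — minimal
piece 1:m rests on {0:m}
piece 2:k rests on {1:m}
piece 3:l rests on {2:k}
piece 4:m rests on {2:k}
piece 5:m rests on {4:m}
piece 6:l rests on {3:l}
piece 7:k rests on {5:m, 6:l}
minimal pieces: {0:m}
ways to finish when only these pieces remain (= sum over removing one remaining piece with nothing left below it):
  1 left: {7}→1
  2 left: {5,7}→1  {6,7}→1
  3 left: {3,6,7}→1  {4,5,7}→1  {5,6,7}→2
  4 left: {3,5,6,7}→3  {4,5,6,7}→3
  5 left: {3,4,5,6,7}→6
  6 left: {2,3,4,5,6,7}→6
  placing 0:m first → 6 extensions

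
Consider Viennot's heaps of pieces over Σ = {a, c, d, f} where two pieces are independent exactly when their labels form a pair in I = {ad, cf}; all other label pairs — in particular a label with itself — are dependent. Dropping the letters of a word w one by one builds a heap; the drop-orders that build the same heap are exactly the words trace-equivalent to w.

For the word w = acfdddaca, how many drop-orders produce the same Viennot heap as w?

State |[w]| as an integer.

0(a) covers ∅
1(c) covers 0:a
2(f) covers 0:a
3(d) covers 1:c, 2:f
4(d) covers 3:d
5(d) covers 4:d
6(a) covers 1:c, 2:f
7(c) covers 5:d, 6:a
8(a) covers 7:c
floor of heap: 0:a
completions by unplaced set U, small U first (add the entries for U minus each lowest piece of U):
  |U|=1: {8}:1
  |U|=2: {7,8}:1
  |U|=3: {5,7,8}:1  {6,7,8}:1
  |U|=4: {4,5,7,8}:1  {5,6,7,8}:2
  |U|=5: {3,4,5,7,8}:1  {4,5,6,7,8}:3
  |U|=6: {3,4,5,6,7,8}:4
  |U|=7: {1,3,4,5,6,7,8}:4  {2,3,4,5,6,7,8}:4
  start at 0(a): 8

8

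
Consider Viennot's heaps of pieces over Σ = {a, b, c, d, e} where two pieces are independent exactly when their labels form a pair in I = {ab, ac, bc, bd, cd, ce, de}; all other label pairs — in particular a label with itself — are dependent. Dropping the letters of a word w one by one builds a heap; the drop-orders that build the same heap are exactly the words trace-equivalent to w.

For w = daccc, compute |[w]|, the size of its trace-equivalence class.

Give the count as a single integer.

10

#0=d has no predecessor
#1=a depends on [0:d]
#2=c has no predecessor
#3=c depends on [2:c]
#4=c depends on [3:c]
sources: [0:d, 2:c]
N(rest) = Σ N(rest − s) over sources s of rest; N(one piece) = 1:
  size 1 → [1]=1  [4]=1
  size 2 → [0,1]=1  [1,4]=2  [3,4]=1
  size 3 → [0,1,4]=3  [1,3,4]=3  [2,3,4]=1
  first=0(d) contributes 4
  first=2(c) contributes 6
|[w]| = 10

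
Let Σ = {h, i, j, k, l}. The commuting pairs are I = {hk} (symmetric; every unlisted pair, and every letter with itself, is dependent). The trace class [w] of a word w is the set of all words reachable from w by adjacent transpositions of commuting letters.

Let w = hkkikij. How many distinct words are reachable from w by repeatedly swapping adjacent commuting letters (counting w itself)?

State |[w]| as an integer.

3

piece 0:h — minimal
piece 1:k — minimal
piece 2:k rests on {1:k}
piece 3:i rests on {0:h, 2:k}
piece 4:k rests on {3:i}
piece 5:i rests on {4:k}
piece 6:j rests on {5:i}
minimal pieces: {0:h, 1:k}
ways to finish when only these pieces remain (= sum over removing one remaining piece with nothing left below it):
  1 left: {6}→1
  2 left: {5,6}→1
  3 left: {4,5,6}→1
  4 left: {3,4,5,6}→1
  5 left: {0,3,4,5,6}→1  {2,3,4,5,6}→1
  placing 0:h first → 1 extensions
  placing 1:k first → 2 extensions
total linear extensions = 3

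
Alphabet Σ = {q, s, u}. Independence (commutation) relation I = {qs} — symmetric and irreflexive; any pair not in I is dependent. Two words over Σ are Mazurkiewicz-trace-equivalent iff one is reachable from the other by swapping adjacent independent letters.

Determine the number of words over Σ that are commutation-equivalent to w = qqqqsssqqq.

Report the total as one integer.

120

piece 0:q — minimal
piece 1:q rests on {0:q}
piece 2:q rests on {1:q}
piece 3:q rests on {2:q}
piece 4:s — minimal
piece 5:s rests on {4:s}
piece 6:s rests on {5:s}
piece 7:q rests on {3:q}
piece 8:q rests on {7:q}
piece 9:q rests on {8:q}
minimal pieces: {0:q, 4:s}
ways to finish when only these pieces remain (= sum over removing one remaining piece with nothing left below it):
  1 left: {6}→1  {9}→1
  2 left: {5,6}→1  {6,9}→2  {8,9}→1
  3 left: {4,5,6}→1  {5,6,9}→3  {6,8,9}→3  {7,8,9}→1
  4 left: {3,7,8,9}→1  {4,5,6,9}→4  {5,6,8,9}→6  {6,7,8,9}→4
  5 left: {2,3,7,8,9}→1  {3,6,7,8,9}→5  {4,5,6,8,9}→10  {5,6,7,8,9}→10
  6 left: {1,2,3,7,8,9}→1  {2,3,6,7,8,9}→6  {3,5,6,7,8,9}→15  {4,5,6,7,8,9}→20
  7 left: {0,1,2,3,7,8,9}→1  {1,2,3,6,7,8,9}→7  {2,3,5,6,7,8,9}→21  {3,4,5,6,7,8,9}→35
  8 left: {0,1,2,3,6,7,8,9}→8  {1,2,3,5,6,7,8,9}→28  {2,3,4,5,6,7,8,9}→56
  placing 0:q first → 84 extensions
  placing 4:s first → 36 extensions
total linear extensions = 120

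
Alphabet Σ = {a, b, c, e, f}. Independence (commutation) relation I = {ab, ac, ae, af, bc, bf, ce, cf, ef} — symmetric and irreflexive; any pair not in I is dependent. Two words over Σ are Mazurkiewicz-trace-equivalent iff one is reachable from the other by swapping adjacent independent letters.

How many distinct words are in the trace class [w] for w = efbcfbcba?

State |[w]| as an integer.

#0=e has no predecessor
#1=f has no predecessor
#2=b depends on [0:e]
#3=c has no predecessor
#4=f depends on [1:f]
#5=b depends on [2:b]
#6=c depends on [3:c]
#7=b depends on [5:b]
#8=a has no predecessor
sources: [0:e, 1:f, 3:c, 8:a]
N(rest) = Σ N(rest − s) over sources s of rest; N(one piece) = 1:
  size 1 → [4]=1  [6]=1  [7]=1  [8]=1
  size 2 → [1,4]=1  [3,6]=1  [4,6]=2  [4,7]=2  [4,8]=2  [5,7]=1  [6,7]=2  [6,8]=2  [7,8]=2
  size 3 → [1,4,6]=3  [1,4,7]=3  [1,4,8]=3  [2,5,7]=1  [3,4,6]=3  [3,6,7]=3  [3,6,8]=3  [4,5,7]=3  [4,6,7]=6  [4,6,8]=6  [4,7,8]=6  [5,6,7]=3  [5,7,8]=3  [6,7,8]=6
  size 4 → [0,2,5,7]=1  [1,3,4,6]=6  [1,4,5,7]=6  [1,4,6,7]=12  [1,4,6,8]=12  [1,4,7,8]=12  [2,4,5,7]=4  [2,5,6,7]=4  [2,5,7,8]=4  [3,4,6,7]=12  [3,4,6,8]=12  [3,5,6,7]=6  [3,6,7,8]=12  [4,5,6,7]=12  [4,5,7,8]=12  [4,6,7,8]=24  [5,6,7,8]=12
  size 5 → [0,2,4,5,7]=5  [0,2,5,6,7]=5  [0,2,5,7,8]=5  [1,2,4,5,7]=10  [1,3,4,6,7]=30  [1,3,4,6,8]=30  [1,4,5,6,7]=30  [1,4,5,7,8]=30  [1,4,6,7,8]=60  [2,3,5,6,7]=10  [2,4,5,6,7]=20  [2,4,5,7,8]=20  [2,5,6,7,8]=20  [3,4,5,6,7]=30  [3,4,6,7,8]=60  [3,5,6,7,8]=30  [4,5,6,7,8]=60
  size 6 → [0,1,2,4,5,7]=15  [0,2,3,5,6,7]=15  [0,2,4,5,6,7]=30  [0,2,4,5,7,8]=30  [0,2,5,6,7,8]=30  [1,2,4,5,6,7]=60  [1,2,4,5,7,8]=60  [1,3,4,5,6,7]=90  [1,3,4,6,7,8]=180  [1,4,5,6,7,8]=180  [2,3,4,5,6,7]=60  [2,3,5,6,7,8]=60  [2,4,5,6,7,8]=120  [3,4,5,6,7,8]=180
  size 7 → [0,1,2,4,5,6,7]=105  [0,1,2,4,5,7,8]=105  [0,2,3,4,5,6,7]=105  [0,2,3,5,6,7,8]=105  [0,2,4,5,6,7,8]=210  [1,2,3,4,5,6,7]=210  [1,2,4,5,6,7,8]=420  [1,3,4,5,6,7,8]=630  [2,3,4,5,6,7,8]=420
  first=0(e) contributes 1680
  first=1(f) contributes 840
  first=3(c) contributes 840
  first=8(a) contributes 420
|[w]| = 3780

3780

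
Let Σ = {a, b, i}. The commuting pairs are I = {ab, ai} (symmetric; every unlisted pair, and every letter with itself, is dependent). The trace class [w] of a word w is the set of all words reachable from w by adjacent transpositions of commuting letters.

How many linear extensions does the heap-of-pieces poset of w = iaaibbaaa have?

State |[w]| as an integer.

126

0(i) covers ∅
1(a) covers ∅
2(a) covers 1:a
3(i) covers 0:i
4(b) covers 3:i
5(b) covers 4:b
6(a) covers 2:a
7(a) covers 6:a
8(a) covers 7:a
floor of heap: 0:i, 1:a
completions by unplaced set U, small U first (add the entries for U minus each lowest piece of U):
  |U|=1: {5}:1  {8}:1
  |U|=2: {4,5}:1  {5,8}:2  {7,8}:1
  |U|=3: {3,4,5}:1  {4,5,8}:3  {5,7,8}:3  {6,7,8}:1
  |U|=4: {0,3,4,5}:1  {2,6,7,8}:1  {3,4,5,8}:4  {4,5,7,8}:6  {5,6,7,8}:4
  |U|=5: {0,3,4,5,8}:5  {1,2,6,7,8}:1  {2,5,6,7,8}:5  {3,4,5,7,8}:10  {4,5,6,7,8}:10
  |U|=6: {0,3,4,5,7,8}:15  {1,2,5,6,7,8}:6  {2,4,5,6,7,8}:15  {3,4,5,6,7,8}:20
  |U|=7: {0,3,4,5,6,7,8}:35  {1,2,4,5,6,7,8}:21  {2,3,4,5,6,7,8}:35
  start at 0(i): 56
  start at 1(a): 70
sum over floor = 126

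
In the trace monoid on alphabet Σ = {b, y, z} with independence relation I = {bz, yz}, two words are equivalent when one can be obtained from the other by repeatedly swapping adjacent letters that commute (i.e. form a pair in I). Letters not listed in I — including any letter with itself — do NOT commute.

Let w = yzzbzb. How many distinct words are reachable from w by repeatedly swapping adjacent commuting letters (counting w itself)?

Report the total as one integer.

#0=y has no predecessor
#1=z has no predecessor
#2=z depends on [1:z]
#3=b depends on [0:y]
#4=z depends on [2:z]
#5=b depends on [3:b]
sources: [0:y, 1:z]
N(rest) = Σ N(rest − s) over sources s of rest; N(one piece) = 1:
  size 1 → [4]=1  [5]=1
  size 2 → [2,4]=1  [3,5]=1  [4,5]=2
  size 3 → [0,3,5]=1  [1,2,4]=1  [2,4,5]=3  [3,4,5]=3
  size 4 → [0,3,4,5]=4  [1,2,4,5]=4  [2,3,4,5]=6
  first=0(y) contributes 10
  first=1(z) contributes 10
|[w]| = 20

20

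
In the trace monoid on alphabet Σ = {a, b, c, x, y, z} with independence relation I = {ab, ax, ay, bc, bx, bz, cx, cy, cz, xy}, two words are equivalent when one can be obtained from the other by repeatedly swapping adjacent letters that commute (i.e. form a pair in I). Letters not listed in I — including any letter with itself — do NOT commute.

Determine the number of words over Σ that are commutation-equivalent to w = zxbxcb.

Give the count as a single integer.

60

#0=z has no predecessor
#1=x depends on [0:z]
#2=b has no predecessor
#3=x depends on [1:x]
#4=c has no predecessor
#5=b depends on [2:b]
sources: [0:z, 2:b, 4:c]
N(rest) = Σ N(rest − s) over sources s of rest; N(one piece) = 1:
  size 1 → [3]=1  [4]=1  [5]=1
  size 2 → [1,3]=1  [2,5]=1  [3,4]=2  [3,5]=2  [4,5]=2
  size 3 → [0,1,3]=1  [1,3,4]=3  [1,3,5]=3  [2,3,5]=3  [2,4,5]=3  [3,4,5]=6
  size 4 → [0,1,3,4]=4  [0,1,3,5]=4  [1,2,3,5]=6  [1,3,4,5]=12  [2,3,4,5]=12
  first=0(z) contributes 30
  first=2(b) contributes 20
  first=4(c) contributes 10
|[w]| = 60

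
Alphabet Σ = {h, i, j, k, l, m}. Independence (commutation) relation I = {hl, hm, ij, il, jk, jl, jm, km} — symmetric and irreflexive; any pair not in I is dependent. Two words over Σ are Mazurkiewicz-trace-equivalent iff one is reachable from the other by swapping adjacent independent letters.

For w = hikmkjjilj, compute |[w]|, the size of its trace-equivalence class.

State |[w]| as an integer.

#0=h has no predecessor
#1=i depends on [0:h]
#2=k depends on [1:i]
#3=m depends on [1:i]
#4=k depends on [2:k]
#5=j depends on [0:h]
#6=j depends on [5:j]
#7=i depends on [3:m, 4:k]
#8=l depends on [3:m, 4:k]
#9=j depends on [6:j]
sources: [0:h]
N(rest) = Σ N(rest − s) over sources s of rest; N(one piece) = 1:
  size 1 → [7]=1  [8]=1  [9]=1
  size 2 → [6,9]=1  [7,8]=2  [7,9]=2  [8,9]=2
  size 3 → [3,7,8]=2  [4,7,8]=2  [5,6,9]=1  [6,7,9]=3  [6,8,9]=3  [7,8,9]=6
  size 4 → [2,4,7,8]=2  [3,4,7,8]=4  [3,7,8,9]=8  [4,7,8,9]=8  [5,6,7,9]=4  [5,6,8,9]=4  [6,7,8,9]=12
  size 5 → [2,3,4,7,8]=6  [2,4,7,8,9]=10  [3,4,7,8,9]=20  [3,6,7,8,9]=20  [4,6,7,8,9]=20  [5,6,7,8,9]=20
  size 6 → [1,2,3,4,7,8]=6  [2,3,4,7,8,9]=36  [2,4,6,7,8,9]=30  [3,4,6,7,8,9]=60  [3,5,6,7,8,9]=40  [4,5,6,7,8,9]=40
  size 7 → [1,2,3,4,7,8,9]=42  [2,3,4,6,7,8,9]=126  [2,4,5,6,7,8,9]=70  [3,4,5,6,7,8,9]=140
  size 8 → [1,2,3,4,6,7,8,9]=168  [2,3,4,5,6,7,8,9]=336
  first=0(h) contributes 504

504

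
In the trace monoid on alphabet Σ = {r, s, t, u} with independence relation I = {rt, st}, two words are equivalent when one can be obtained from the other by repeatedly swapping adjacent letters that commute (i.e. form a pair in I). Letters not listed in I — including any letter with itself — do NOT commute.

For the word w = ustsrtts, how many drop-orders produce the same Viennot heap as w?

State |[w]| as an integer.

0(u) covers ∅
1(s) covers 0:u
2(t) covers 0:u
3(s) covers 1:s
4(r) covers 3:s
5(t) covers 2:t
6(t) covers 5:t
7(s) covers 4:r
floor of heap: 0:u
completions by unplaced set U, small U first (add the entries for U minus each lowest piece of U):
  |U|=1: {6}:1  {7}:1
  |U|=2: {4,7}:1  {5,6}:1  {6,7}:2
  |U|=3: {2,5,6}:1  {3,4,7}:1  {4,6,7}:3  {5,6,7}:3
  |U|=4: {1,3,4,7}:1  {2,5,6,7}:4  {3,4,6,7}:4  {4,5,6,7}:6
  |U|=5: {1,3,4,6,7}:5  {2,4,5,6,7}:10  {3,4,5,6,7}:10
  |U|=6: {1,3,4,5,6,7}:15  {2,3,4,5,6,7}:20
  start at 0(u): 35

35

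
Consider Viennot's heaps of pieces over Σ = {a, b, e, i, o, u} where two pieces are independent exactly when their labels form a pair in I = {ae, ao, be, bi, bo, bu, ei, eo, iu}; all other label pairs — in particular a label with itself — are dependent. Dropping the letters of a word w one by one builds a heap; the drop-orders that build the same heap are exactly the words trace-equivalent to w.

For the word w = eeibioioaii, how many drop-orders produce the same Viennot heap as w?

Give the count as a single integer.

605

#0=e has no predecessor
#1=e depends on [0:e]
#2=i has no predecessor
#3=b has no predecessor
#4=i depends on [2:i]
#5=o depends on [4:i]
#6=i depends on [5:o]
#7=o depends on [6:i]
#8=a depends on [3:b, 6:i]
#9=i depends on [7:o, 8:a]
#10=i depends on [9:i]
sources: [0:e, 2:i, 3:b]
N(rest) = Σ N(rest − s) over sources s of rest; N(one piece) = 1:
  size 1 → [1]=1  [10]=1
  size 2 → [0,1]=1  [1,10]=2  [9,10]=1
  size 3 → [0,1,10]=3  [1,9,10]=3  [7,9,10]=1  [8,9,10]=1
  size 4 → [0,1,9,10]=6  [1,7,9,10]=4  [1,8,9,10]=4  [3,8,9,10]=1  [7,8,9,10]=2
  size 5 → [0,1,7,9,10]=10  [0,1,8,9,10]=10  [1,3,8,9,10]=5  [1,7,8,9,10]=10  [3,7,8,9,10]=3  [6,7,8,9,10]=2
  size 6 → [0,1,3,8,9,10]=15  [0,1,7,8,9,10]=30  [1,3,7,8,9,10]=18  [1,6,7,8,9,10]=12  [3,6,7,8,9,10]=5  [5,6,7,8,9,10]=2
  size 7 → [0,1,3,7,8,9,10]=63  [0,1,6,7,8,9,10]=42  [1,3,6,7,8,9,10]=35  [1,5,6,7,8,9,10]=14  [3,5,6,7,8,9,10]=7  [4,5,6,7,8,9,10]=2
  size 8 → [0,1,3,6,7,8,9,10]=140  [0,1,5,6,7,8,9,10]=56  [1,3,5,6,7,8,9,10]=56  [1,4,5,6,7,8,9,10]=16  [2,4,5,6,7,8,9,10]=2  [3,4,5,6,7,8,9,10]=9
  size 9 → [0,1,3,5,6,7,8,9,10]=252  [0,1,4,5,6,7,8,9,10]=72  [1,2,4,5,6,7,8,9,10]=18  [1,3,4,5,6,7,8,9,10]=81  [2,3,4,5,6,7,8,9,10]=11
  first=0(e) contributes 110
  first=2(i) contributes 405
  first=3(b) contributes 90
|[w]| = 605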